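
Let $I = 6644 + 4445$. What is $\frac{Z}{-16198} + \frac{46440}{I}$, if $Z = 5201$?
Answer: $\frac{7632541}{1973842} \approx 3.8668$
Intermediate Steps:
$I = 11089$
$\frac{Z}{-16198} + \frac{46440}{I} = \frac{5201}{-16198} + \frac{46440}{11089} = 5201 \left(- \frac{1}{16198}\right) + 46440 \cdot \frac{1}{11089} = - \frac{743}{2314} + \frac{46440}{11089} = \frac{7632541}{1973842}$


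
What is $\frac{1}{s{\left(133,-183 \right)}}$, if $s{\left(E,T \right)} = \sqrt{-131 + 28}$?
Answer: $- \frac{i \sqrt{103}}{103} \approx - 0.098533 i$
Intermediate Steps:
$s{\left(E,T \right)} = i \sqrt{103}$ ($s{\left(E,T \right)} = \sqrt{-103} = i \sqrt{103}$)
$\frac{1}{s{\left(133,-183 \right)}} = \frac{1}{i \sqrt{103}} = - \frac{i \sqrt{103}}{103}$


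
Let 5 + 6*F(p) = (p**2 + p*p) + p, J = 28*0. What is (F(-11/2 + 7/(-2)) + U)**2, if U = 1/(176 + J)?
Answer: 169702729/278784 ≈ 608.72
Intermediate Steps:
J = 0
F(p) = -5/6 + p**2/3 + p/6 (F(p) = -5/6 + ((p**2 + p*p) + p)/6 = -5/6 + ((p**2 + p**2) + p)/6 = -5/6 + (2*p**2 + p)/6 = -5/6 + (p + 2*p**2)/6 = -5/6 + (p**2/3 + p/6) = -5/6 + p**2/3 + p/6)
U = 1/176 (U = 1/(176 + 0) = 1/176 ≈ 0.0056818)
(F(-11/2 + 7/(-2)) + U)**2 = ((-5/6 + (-11/2 + 7/(-2))**2/3 + (-11/2 + 7/(-2))/6) + 1/176)**2 = ((-5/6 + (-11*1/2 + 7*(-1/2))**2/3 + (-11*1/2 + 7*(-1/2))/6) + 1/176)**2 = ((-5/6 + (-11/2 - 7/2)**2/3 + (-11/2 - 7/2)/6) + 1/176)**2 = ((-5/6 + (1/3)*(-9)**2 + (1/6)*(-9)) + 1/176)**2 = ((-5/6 + (1/3)*81 - 3/2) + 1/176)**2 = ((-5/6 + 27 - 3/2) + 1/176)**2 = (74/3 + 1/176)**2 = (13027/528)**2 = 169702729/278784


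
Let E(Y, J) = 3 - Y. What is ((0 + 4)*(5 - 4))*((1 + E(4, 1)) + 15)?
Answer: 60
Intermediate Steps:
((0 + 4)*(5 - 4))*((1 + E(4, 1)) + 15) = ((0 + 4)*(5 - 4))*((1 + (3 - 1*4)) + 15) = (4*1)*((1 + (3 - 4)) + 15) = 4*((1 - 1) + 15) = 4*(0 + 15) = 4*15 = 60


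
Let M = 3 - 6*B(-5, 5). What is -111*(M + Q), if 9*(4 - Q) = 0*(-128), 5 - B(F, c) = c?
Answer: -777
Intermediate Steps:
B(F, c) = 5 - c
Q = 4 (Q = 4 - 0*(-128) = 4 - ⅑*0 = 4 + 0 = 4)
M = 3 (M = 3 - 6*(5 - 1*5) = 3 - 6*(5 - 5) = 3 - 6*0 = 3 + 0 = 3)
-111*(M + Q) = -111*(3 + 4) = -111*7 = -777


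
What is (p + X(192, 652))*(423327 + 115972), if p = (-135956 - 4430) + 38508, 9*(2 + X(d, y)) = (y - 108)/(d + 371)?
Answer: -278399850623384/5067 ≈ -5.4944e+10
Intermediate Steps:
X(d, y) = -2 + (-108 + y)/(9*(371 + d)) (X(d, y) = -2 + ((y - 108)/(d + 371))/9 = -2 + ((-108 + y)/(371 + d))/9 = -2 + (-108 + y)/(9*(371 + d)))
p = -101878 (p = -140386 + 38508 = -101878)
(p + X(192, 652))*(423327 + 115972) = (-101878 + (-6786 + 652 - 18*192)/(9*(371 + 192)))*(423327 + 115972) = (-101878 + (⅑)*(-6786 + 652 - 3456)/563)*539299 = (-101878 + (⅑)*(1/563)*(-9590))*539299 = (-101878 - 9590/5067)*539299 = -516225416/5067*539299 = -278399850623384/5067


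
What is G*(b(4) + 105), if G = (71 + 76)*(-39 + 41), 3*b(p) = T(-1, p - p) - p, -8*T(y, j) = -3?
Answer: 122059/4 ≈ 30515.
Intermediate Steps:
T(y, j) = 3/8 (T(y, j) = -1/8*(-3) = 3/8)
b(p) = 1/8 - p/3 (b(p) = (3/8 - p)/3 = 1/8 - p/3)
G = 294 (G = 147*2 = 294)
G*(b(4) + 105) = 294*((1/8 - 1/3*4) + 105) = 294*((1/8 - 4/3) + 105) = 294*(-29/24 + 105) = 294*(2491/24) = 122059/4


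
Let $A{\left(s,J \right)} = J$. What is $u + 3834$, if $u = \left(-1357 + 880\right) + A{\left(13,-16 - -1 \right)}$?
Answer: $3342$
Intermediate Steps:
$u = -492$ ($u = \left(-1357 + 880\right) - 15 = -477 + \left(-16 + 1\right) = -477 - 15 = -492$)
$u + 3834 = -492 + 3834 = 3342$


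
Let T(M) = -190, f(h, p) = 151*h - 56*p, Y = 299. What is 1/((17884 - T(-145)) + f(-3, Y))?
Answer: 1/877 ≈ 0.0011403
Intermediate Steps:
f(h, p) = -56*p + 151*h
1/((17884 - T(-145)) + f(-3, Y)) = 1/((17884 - 1*(-190)) + (-56*299 + 151*(-3))) = 1/((17884 + 190) + (-16744 - 453)) = 1/(18074 - 17197) = 1/877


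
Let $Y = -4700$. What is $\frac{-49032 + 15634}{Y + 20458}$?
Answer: $- \frac{16699}{7879} \approx -2.1194$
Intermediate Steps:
$\frac{-49032 + 15634}{Y + 20458} = \frac{-49032 + 15634}{-4700 + 20458} = - \frac{33398}{15758} = \left(-33398\right) \frac{1}{15758} = - \frac{16699}{7879}$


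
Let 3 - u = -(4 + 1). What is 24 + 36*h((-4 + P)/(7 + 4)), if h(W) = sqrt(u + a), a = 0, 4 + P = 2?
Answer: 24 + 72*sqrt(2) ≈ 125.82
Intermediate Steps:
P = -2 (P = -4 + 2 = -2)
u = 8 (u = 3 - (-1)*(4 + 1) = 3 - (-1)*5 = 3 - 1*(-5) = 3 + 5 = 8)
h(W) = 2*sqrt(2) (h(W) = sqrt(8 + 0) = sqrt(8) = 2*sqrt(2))
24 + 36*h((-4 + P)/(7 + 4)) = 24 + 36*(2*sqrt(2)) = 24 + 72*sqrt(2)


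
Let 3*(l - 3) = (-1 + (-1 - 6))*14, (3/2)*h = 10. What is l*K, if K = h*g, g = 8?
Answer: -16480/9 ≈ -1831.1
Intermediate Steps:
h = 20/3 (h = (2/3)*10 = 20/3 ≈ 6.6667)
K = 160/3 (K = (20/3)*8 = 160/3 ≈ 53.333)
l = -103/3 (l = 3 + ((-1 + (-1 - 6))*14)/3 = 3 + ((-1 - 7)*14)/3 = 3 + (-8*14)/3 = 3 + (1/3)*(-112) = 3 - 112/3 = -103/3 ≈ -34.333)
l*K = -103/3*160/3 = -16480/9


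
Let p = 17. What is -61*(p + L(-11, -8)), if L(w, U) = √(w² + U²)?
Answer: -1037 - 61*√185 ≈ -1866.7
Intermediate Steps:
L(w, U) = √(U² + w²)
-61*(p + L(-11, -8)) = -61*(17 + √((-8)² + (-11)²)) = -61*(17 + √(64 + 121)) = -61*(17 + √185) = -1037 - 61*√185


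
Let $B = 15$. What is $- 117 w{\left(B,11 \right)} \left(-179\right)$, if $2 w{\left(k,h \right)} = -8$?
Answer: $-83772$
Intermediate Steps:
$w{\left(k,h \right)} = -4$ ($w{\left(k,h \right)} = \frac{1}{2} \left(-8\right) = -4$)
$- 117 w{\left(B,11 \right)} \left(-179\right) = \left(-117\right) \left(-4\right) \left(-179\right) = 468 \left(-179\right) = -83772$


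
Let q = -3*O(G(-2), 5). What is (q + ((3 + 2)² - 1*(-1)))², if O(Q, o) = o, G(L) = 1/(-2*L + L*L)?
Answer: 121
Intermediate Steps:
G(L) = 1/(L² - 2*L) (G(L) = 1/(-2*L + L²) = 1/(L² - 2*L))
q = -15 (q = -3*5 = -15)
(q + ((3 + 2)² - 1*(-1)))² = (-15 + ((3 + 2)² - 1*(-1)))² = (-15 + (5² + 1))² = (-15 + (25 + 1))² = (-15 + 26)² = 11² = 121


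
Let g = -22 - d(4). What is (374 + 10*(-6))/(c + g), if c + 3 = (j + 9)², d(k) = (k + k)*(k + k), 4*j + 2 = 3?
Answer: -5024/55 ≈ -91.345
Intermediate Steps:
j = ¼ (j = -½ + (¼)*3 = -½ + ¾ = ¼ ≈ 0.25000)
d(k) = 4*k² (d(k) = (2*k)*(2*k) = 4*k²)
c = 1321/16 (c = -3 + (¼ + 9)² = -3 + (37/4)² = -3 + 1369/16 = 1321/16 ≈ 82.563)
g = -86 (g = -22 - 4*4² = -22 - 4*16 = -22 - 1*64 = -22 - 64 = -86)
(374 + 10*(-6))/(c + g) = (374 + 10*(-6))/(1321/16 - 86) = (374 - 60)/(-55/16) = 314*(-16/55) = -5024/55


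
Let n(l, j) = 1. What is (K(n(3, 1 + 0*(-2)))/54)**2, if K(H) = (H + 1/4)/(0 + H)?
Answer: 25/46656 ≈ 0.00053584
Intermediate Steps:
K(H) = (1/4 + H)/H (K(H) = (H + 1*(1/4))/H = (H + 1/4)/H = (1/4 + H)/H)
(K(n(3, 1 + 0*(-2)))/54)**2 = (((1/4 + 1)/1)/54)**2 = ((1*(5/4))*(1/54))**2 = ((5/4)*(1/54))**2 = (5/216)**2 = 25/46656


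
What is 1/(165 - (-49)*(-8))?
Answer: -1/227 ≈ -0.0044053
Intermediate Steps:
1/(165 - (-49)*(-8)) = 1/(165 - 1*392) = 1/(165 - 392) = 1/(-227) = -1/227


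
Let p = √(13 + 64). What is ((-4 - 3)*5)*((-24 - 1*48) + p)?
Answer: 2520 - 35*√77 ≈ 2212.9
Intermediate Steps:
p = √77 ≈ 8.7750
((-4 - 3)*5)*((-24 - 1*48) + p) = ((-4 - 3)*5)*((-24 - 1*48) + √77) = (-7*5)*((-24 - 48) + √77) = -35*(-72 + √77) = 2520 - 35*√77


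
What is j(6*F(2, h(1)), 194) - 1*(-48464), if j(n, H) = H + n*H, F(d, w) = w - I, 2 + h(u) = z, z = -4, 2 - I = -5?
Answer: 33526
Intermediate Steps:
I = 7 (I = 2 - 1*(-5) = 2 + 5 = 7)
h(u) = -6 (h(u) = -2 - 4 = -6)
F(d, w) = -7 + w (F(d, w) = w - 1*7 = w - 7 = -7 + w)
j(n, H) = H + H*n
j(6*F(2, h(1)), 194) - 1*(-48464) = 194*(1 + 6*(-7 - 6)) - 1*(-48464) = 194*(1 + 6*(-13)) + 48464 = 194*(1 - 78) + 48464 = 194*(-77) + 48464 = -14938 + 48464 = 33526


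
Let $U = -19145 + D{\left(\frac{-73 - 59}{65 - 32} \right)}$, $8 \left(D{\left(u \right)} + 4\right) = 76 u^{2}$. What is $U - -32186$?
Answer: $13189$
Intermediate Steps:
$D{\left(u \right)} = -4 + \frac{19 u^{2}}{2}$ ($D{\left(u \right)} = -4 + \frac{76 u^{2}}{8} = -4 + \frac{19 u^{2}}{2}$)
$U = -18997$ ($U = -19145 - \left(4 - \frac{19 \left(\frac{-73 - 59}{65 - 32}\right)^{2}}{2}\right) = -19145 - \left(4 - \frac{19 \left(- \frac{132}{33}\right)^{2}}{2}\right) = -19145 - \left(4 - \frac{19 \left(\left(-132\right) \frac{1}{33}\right)^{2}}{2}\right) = -19145 - \left(4 - \frac{19 \left(-4\right)^{2}}{2}\right) = -19145 + \left(-4 + \frac{19}{2} \cdot 16\right) = -19145 + \left(-4 + 152\right) = -19145 + 148 = -18997$)
$U - -32186 = -18997 - -32186 = -18997 + 32186 = 13189$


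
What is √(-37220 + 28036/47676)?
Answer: I*√5287484980149/11919 ≈ 192.92*I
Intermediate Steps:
√(-37220 + 28036/47676) = √(-37220 + 28036*(1/47676)) = √(-37220 + 7009/11919) = √(-443618171/11919) = I*√5287484980149/11919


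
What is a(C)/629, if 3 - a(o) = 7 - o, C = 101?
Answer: 97/629 ≈ 0.15421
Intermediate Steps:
a(o) = -4 + o (a(o) = 3 - (7 - o) = 3 + (-7 + o) = -4 + o)
a(C)/629 = (-4 + 101)/629 = 97*(1/629) = 97/629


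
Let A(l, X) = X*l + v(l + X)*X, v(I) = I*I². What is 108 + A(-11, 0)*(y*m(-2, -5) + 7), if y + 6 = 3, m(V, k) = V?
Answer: 108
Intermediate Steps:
y = -3 (y = -6 + 3 = -3)
v(I) = I³
A(l, X) = X*l + X*(X + l)³ (A(l, X) = X*l + (l + X)³*X = X*l + (X + l)³*X = X*l + X*(X + l)³)
108 + A(-11, 0)*(y*m(-2, -5) + 7) = 108 + (0*(-11 + (0 - 11)³))*(-3*(-2) + 7) = 108 + (0*(-11 + (-11)³))*(6 + 7) = 108 + (0*(-11 - 1331))*13 = 108 + (0*(-1342))*13 = 108 + 0*13 = 108 + 0 = 108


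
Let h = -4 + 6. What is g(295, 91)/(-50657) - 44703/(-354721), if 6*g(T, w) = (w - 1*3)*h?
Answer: 6762344165/53907305091 ≈ 0.12544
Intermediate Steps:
h = 2
g(T, w) = -1 + w/3 (g(T, w) = ((w - 1*3)*2)/6 = ((w - 3)*2)/6 = ((-3 + w)*2)/6 = (-6 + 2*w)/6 = -1 + w/3)
g(295, 91)/(-50657) - 44703/(-354721) = (-1 + (⅓)*91)/(-50657) - 44703/(-354721) = (-1 + 91/3)*(-1/50657) - 44703*(-1/354721) = (88/3)*(-1/50657) + 44703/354721 = -88/151971 + 44703/354721 = 6762344165/53907305091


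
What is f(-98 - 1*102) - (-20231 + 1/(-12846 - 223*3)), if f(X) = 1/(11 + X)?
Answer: 17225579353/851445 ≈ 20231.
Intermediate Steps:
f(-98 - 1*102) - (-20231 + 1/(-12846 - 223*3)) = 1/(11 + (-98 - 1*102)) - (-20231 + 1/(-12846 - 223*3)) = 1/(11 + (-98 - 102)) - (-20231 + 1/(-12846 - 669)) = 1/(11 - 200) - (-20231 + 1/(-13515)) = 1/(-189) - (-20231 - 1/13515) = -1/189 - 1*(-273421966/13515) = -1/189 + 273421966/13515 = 17225579353/851445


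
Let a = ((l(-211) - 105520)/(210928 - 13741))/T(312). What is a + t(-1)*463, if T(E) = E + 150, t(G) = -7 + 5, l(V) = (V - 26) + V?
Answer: -42179535406/45550197 ≈ -926.00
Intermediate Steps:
l(V) = -26 + 2*V (l(V) = (-26 + V) + V = -26 + 2*V)
t(G) = -2
T(E) = 150 + E
a = -52984/45550197 (a = (((-26 + 2*(-211)) - 105520)/(210928 - 13741))/(150 + 312) = (((-26 - 422) - 105520)/197187)/462 = ((-448 - 105520)*(1/197187))*(1/462) = -105968*1/197187*(1/462) = -105968/197187*1/462 = -52984/45550197 ≈ -0.0011632)
a + t(-1)*463 = -52984/45550197 - 2*463 = -52984/45550197 - 926 = -42179535406/45550197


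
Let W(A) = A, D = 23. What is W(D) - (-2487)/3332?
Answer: 79123/3332 ≈ 23.746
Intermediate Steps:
W(D) - (-2487)/3332 = 23 - (-2487)/3332 = 23 - 1*(-2487/3332) = 23 + 2487/3332 = 79123/3332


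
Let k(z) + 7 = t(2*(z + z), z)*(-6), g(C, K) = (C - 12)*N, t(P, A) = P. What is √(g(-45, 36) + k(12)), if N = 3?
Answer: I*√466 ≈ 21.587*I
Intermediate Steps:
g(C, K) = -36 + 3*C (g(C, K) = (C - 12)*3 = (-12 + C)*3 = -36 + 3*C)
k(z) = -7 - 24*z (k(z) = -7 + (2*(z + z))*(-6) = -7 + (2*(2*z))*(-6) = -7 + (4*z)*(-6) = -7 - 24*z)
√(g(-45, 36) + k(12)) = √((-36 + 3*(-45)) + (-7 - 24*12)) = √((-36 - 135) + (-7 - 288)) = √(-171 - 295) = √(-466) = I*√466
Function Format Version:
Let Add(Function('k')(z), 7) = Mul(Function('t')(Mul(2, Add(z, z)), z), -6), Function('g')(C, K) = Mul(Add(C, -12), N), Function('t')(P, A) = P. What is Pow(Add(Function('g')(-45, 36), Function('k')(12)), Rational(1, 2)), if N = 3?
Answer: Mul(I, Pow(466, Rational(1, 2))) ≈ Mul(21.587, I)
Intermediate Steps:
Function('g')(C, K) = Add(-36, Mul(3, C)) (Function('g')(C, K) = Mul(Add(C, -12), 3) = Mul(Add(-12, C), 3) = Add(-36, Mul(3, C)))
Function('k')(z) = Add(-7, Mul(-24, z)) (Function('k')(z) = Add(-7, Mul(Mul(2, Add(z, z)), -6)) = Add(-7, Mul(Mul(2, Mul(2, z)), -6)) = Add(-7, Mul(Mul(4, z), -6)) = Add(-7, Mul(-24, z)))
Pow(Add(Function('g')(-45, 36), Function('k')(12)), Rational(1, 2)) = Pow(Add(Add(-36, Mul(3, -45)), Add(-7, Mul(-24, 12))), Rational(1, 2)) = Pow(Add(Add(-36, -135), Add(-7, -288)), Rational(1, 2)) = Pow(Add(-171, -295), Rational(1, 2)) = Pow(-466, Rational(1, 2)) = Mul(I, Pow(466, Rational(1, 2)))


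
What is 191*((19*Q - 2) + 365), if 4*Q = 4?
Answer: 72962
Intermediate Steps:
Q = 1 (Q = (¼)*4 = 1)
191*((19*Q - 2) + 365) = 191*((19*1 - 2) + 365) = 191*((19 - 2) + 365) = 191*(17 + 365) = 191*382 = 72962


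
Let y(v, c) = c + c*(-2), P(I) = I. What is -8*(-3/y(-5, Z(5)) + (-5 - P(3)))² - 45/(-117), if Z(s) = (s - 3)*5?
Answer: -154029/325 ≈ -473.94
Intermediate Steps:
Z(s) = -15 + 5*s (Z(s) = (-3 + s)*5 = -15 + 5*s)
y(v, c) = -c (y(v, c) = c - 2*c = -c)
-8*(-3/y(-5, Z(5)) + (-5 - P(3)))² - 45/(-117) = -8*(-3*(-1/(-15 + 5*5)) + (-5 - 1*3))² - 45/(-117) = -8*(-3*(-1/(-15 + 25)) + (-5 - 3))² - 45*(-1/117) = -8*(-3/((-1*10)) - 8)² + 5/13 = -8*(-3/(-10) - 8)² + 5/13 = -8*(-3*(-⅒) - 8)² + 5/13 = -8*(3/10 - 8)² + 5/13 = -8*(-77/10)² + 5/13 = -8*5929/100 + 5/13 = -11858/25 + 5/13 = -154029/325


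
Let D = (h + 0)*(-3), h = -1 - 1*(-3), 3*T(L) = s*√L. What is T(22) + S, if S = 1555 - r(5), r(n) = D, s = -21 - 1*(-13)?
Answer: 1561 - 8*√22/3 ≈ 1548.5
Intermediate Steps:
s = -8 (s = -21 + 13 = -8)
T(L) = -8*√L/3 (T(L) = (-8*√L)/3 = -8*√L/3)
h = 2 (h = -1 + 3 = 2)
D = -6 (D = (2 + 0)*(-3) = 2*(-3) = -6)
r(n) = -6
S = 1561 (S = 1555 - 1*(-6) = 1555 + 6 = 1561)
T(22) + S = -8*√22/3 + 1561 = 1561 - 8*√22/3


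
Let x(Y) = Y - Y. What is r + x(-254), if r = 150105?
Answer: 150105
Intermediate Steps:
x(Y) = 0
r + x(-254) = 150105 + 0 = 150105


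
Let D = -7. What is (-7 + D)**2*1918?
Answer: 375928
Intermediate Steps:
(-7 + D)**2*1918 = (-7 - 7)**2*1918 = (-14)**2*1918 = 196*1918 = 375928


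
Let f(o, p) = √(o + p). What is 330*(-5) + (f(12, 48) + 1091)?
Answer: -559 + 2*√15 ≈ -551.25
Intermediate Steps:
330*(-5) + (f(12, 48) + 1091) = 330*(-5) + (√(12 + 48) + 1091) = -1650 + (√60 + 1091) = -1650 + (2*√15 + 1091) = -1650 + (1091 + 2*√15) = -559 + 2*√15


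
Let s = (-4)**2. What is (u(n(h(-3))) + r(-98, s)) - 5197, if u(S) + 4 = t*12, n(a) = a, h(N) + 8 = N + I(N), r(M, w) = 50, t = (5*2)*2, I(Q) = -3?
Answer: -4911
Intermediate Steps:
s = 16
t = 20 (t = 10*2 = 20)
h(N) = -11 + N (h(N) = -8 + (N - 3) = -8 + (-3 + N) = -11 + N)
u(S) = 236 (u(S) = -4 + 20*12 = -4 + 240 = 236)
(u(n(h(-3))) + r(-98, s)) - 5197 = (236 + 50) - 5197 = 286 - 5197 = -4911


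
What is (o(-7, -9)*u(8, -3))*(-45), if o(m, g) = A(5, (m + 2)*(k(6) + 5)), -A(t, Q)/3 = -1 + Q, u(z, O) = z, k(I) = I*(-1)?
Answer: 4320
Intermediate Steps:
k(I) = -I
A(t, Q) = 3 - 3*Q (A(t, Q) = -3*(-1 + Q) = 3 - 3*Q)
o(m, g) = 9 + 3*m (o(m, g) = 3 - 3*(m + 2)*(-1*6 + 5) = 3 - 3*(2 + m)*(-6 + 5) = 3 - 3*(2 + m)*(-1) = 3 - 3*(-2 - m) = 3 + (6 + 3*m) = 9 + 3*m)
(o(-7, -9)*u(8, -3))*(-45) = ((9 + 3*(-7))*8)*(-45) = ((9 - 21)*8)*(-45) = -12*8*(-45) = -96*(-45) = 4320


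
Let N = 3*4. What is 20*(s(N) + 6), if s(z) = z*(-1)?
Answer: -120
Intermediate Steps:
N = 12
s(z) = -z
20*(s(N) + 6) = 20*(-1*12 + 6) = 20*(-12 + 6) = 20*(-6) = -120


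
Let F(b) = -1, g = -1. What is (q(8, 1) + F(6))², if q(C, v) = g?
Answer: 4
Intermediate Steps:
q(C, v) = -1
(q(8, 1) + F(6))² = (-1 - 1)² = (-2)² = 4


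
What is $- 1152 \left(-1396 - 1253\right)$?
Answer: $3051648$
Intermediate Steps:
$- 1152 \left(-1396 - 1253\right) = \left(-1152\right) \left(-2649\right) = 3051648$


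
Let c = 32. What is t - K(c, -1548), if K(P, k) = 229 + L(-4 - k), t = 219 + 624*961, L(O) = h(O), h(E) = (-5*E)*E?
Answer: 12519334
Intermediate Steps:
h(E) = -5*E²
L(O) = -5*O²
t = 599883 (t = 219 + 599664 = 599883)
K(P, k) = 229 - 5*(-4 - k)²
t - K(c, -1548) = 599883 - (229 - 5*(4 - 1548)²) = 599883 - (229 - 5*(-1544)²) = 599883 - (229 - 5*2383936) = 599883 - (229 - 11919680) = 599883 - 1*(-11919451) = 599883 + 11919451 = 12519334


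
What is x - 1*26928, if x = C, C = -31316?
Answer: -58244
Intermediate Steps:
x = -31316
x - 1*26928 = -31316 - 1*26928 = -31316 - 26928 = -58244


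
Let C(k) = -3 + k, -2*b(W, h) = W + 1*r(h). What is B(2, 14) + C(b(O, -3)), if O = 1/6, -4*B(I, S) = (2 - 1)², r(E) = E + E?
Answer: -⅓ ≈ -0.33333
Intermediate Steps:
r(E) = 2*E
B(I, S) = -¼ (B(I, S) = -(2 - 1)²/4 = -¼*1² = -¼*1 = -¼)
O = ⅙ ≈ 0.16667
b(W, h) = -h - W/2 (b(W, h) = -(W + 1*(2*h))/2 = -(W + 2*h)/2 = -h - W/2)
B(2, 14) + C(b(O, -3)) = -¼ + (-3 + (-1*(-3) - ½*⅙)) = -¼ + (-3 + (3 - 1/12)) = -¼ + (-3 + 35/12) = -¼ - 1/12 = -⅓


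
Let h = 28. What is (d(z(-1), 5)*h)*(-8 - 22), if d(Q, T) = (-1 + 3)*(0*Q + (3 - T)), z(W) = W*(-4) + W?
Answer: 3360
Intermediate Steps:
z(W) = -3*W (z(W) = -4*W + W = -3*W)
d(Q, T) = 6 - 2*T (d(Q, T) = 2*(0 + (3 - T)) = 2*(3 - T) = 6 - 2*T)
(d(z(-1), 5)*h)*(-8 - 22) = ((6 - 2*5)*28)*(-8 - 22) = ((6 - 10)*28)*(-30) = -4*28*(-30) = -112*(-30) = 3360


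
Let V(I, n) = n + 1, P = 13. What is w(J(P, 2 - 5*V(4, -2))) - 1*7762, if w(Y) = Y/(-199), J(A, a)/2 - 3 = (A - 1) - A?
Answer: -1544642/199 ≈ -7762.0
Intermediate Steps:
V(I, n) = 1 + n
J(A, a) = 4 (J(A, a) = 6 + 2*((A - 1) - A) = 6 + 2*((-1 + A) - A) = 6 + 2*(-1) = 6 - 2 = 4)
w(Y) = -Y/199 (w(Y) = Y*(-1/199) = -Y/199)
w(J(P, 2 - 5*V(4, -2))) - 1*7762 = -1/199*4 - 1*7762 = -4/199 - 7762 = -1544642/199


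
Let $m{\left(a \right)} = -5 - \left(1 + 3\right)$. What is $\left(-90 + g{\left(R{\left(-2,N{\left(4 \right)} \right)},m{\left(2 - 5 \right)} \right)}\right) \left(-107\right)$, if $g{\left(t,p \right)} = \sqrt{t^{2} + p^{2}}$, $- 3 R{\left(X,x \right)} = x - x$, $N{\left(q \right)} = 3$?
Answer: $8667$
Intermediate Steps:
$R{\left(X,x \right)} = 0$ ($R{\left(X,x \right)} = - \frac{x - x}{3} = \left(- \frac{1}{3}\right) 0 = 0$)
$m{\left(a \right)} = -9$ ($m{\left(a \right)} = -5 - 4 = -9$)
$g{\left(t,p \right)} = \sqrt{p^{2} + t^{2}}$
$\left(-90 + g{\left(R{\left(-2,N{\left(4 \right)} \right)},m{\left(2 - 5 \right)} \right)}\right) \left(-107\right) = \left(-90 + \sqrt{\left(-9\right)^{2} + 0^{2}}\right) \left(-107\right) = \left(-90 + \sqrt{81 + 0}\right) \left(-107\right) = \left(-90 + \sqrt{81}\right) \left(-107\right) = \left(-90 + 9\right) \left(-107\right) = \left(-81\right) \left(-107\right) = 8667$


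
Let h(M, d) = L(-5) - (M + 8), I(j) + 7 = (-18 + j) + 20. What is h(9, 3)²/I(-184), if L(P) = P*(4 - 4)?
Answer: -289/189 ≈ -1.5291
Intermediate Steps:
I(j) = -5 + j (I(j) = -7 + ((-18 + j) + 20) = -7 + (2 + j) = -5 + j)
L(P) = 0 (L(P) = P*0 = 0)
h(M, d) = -8 - M (h(M, d) = 0 - (M + 8) = 0 - (8 + M) = 0 + (-8 - M) = -8 - M)
h(9, 3)²/I(-184) = (-8 - 1*9)²/(-5 - 184) = (-8 - 9)²/(-189) = (-17)²*(-1/189) = 289*(-1/189) = -289/189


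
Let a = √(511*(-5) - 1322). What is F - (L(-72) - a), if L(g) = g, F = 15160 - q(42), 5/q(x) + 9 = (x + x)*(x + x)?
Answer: 107339899/7047 + I*√3877 ≈ 15232.0 + 62.266*I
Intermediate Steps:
q(x) = 5/(-9 + 4*x²) (q(x) = 5/(-9 + (x + x)*(x + x)) = 5/(-9 + (2*x)*(2*x)) = 5/(-9 + 4*x²))
F = 106832515/7047 (F = 15160 - 5/(-9 + 4*42²) = 15160 - 5/(-9 + 4*1764) = 15160 - 5/(-9 + 7056) = 15160 - 5/7047 = 106832515/7047 ≈ 15160.)
a = I*√3877 (a = √(-2555 - 1322) = √(-3877) = I*√3877 ≈ 62.266*I)
F - (L(-72) - a) = 106832515/7047 - (-72 - I*√3877) = 106832515/7047 + (72 + I*√3877) = 107339899/7047 + I*√3877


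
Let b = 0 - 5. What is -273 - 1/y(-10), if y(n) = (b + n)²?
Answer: -61426/225 ≈ -273.00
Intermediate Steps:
b = -5
y(n) = (-5 + n)²
-273 - 1/y(-10) = -273 - 1/((-5 - 10)²) = -273 - 1/((-15)²) = -273 - 1/225 = -61426/225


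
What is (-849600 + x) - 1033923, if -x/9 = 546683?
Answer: -6803670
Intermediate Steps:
x = -4920147 (x = -9*546683 = -4920147)
(-849600 + x) - 1033923 = (-849600 - 4920147) - 1033923 = -5769747 - 1033923 = -6803670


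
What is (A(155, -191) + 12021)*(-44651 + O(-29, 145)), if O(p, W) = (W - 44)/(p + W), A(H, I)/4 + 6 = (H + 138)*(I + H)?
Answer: 156392435925/116 ≈ 1.3482e+9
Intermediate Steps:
A(H, I) = -24 + 4*(138 + H)*(H + I) (A(H, I) = -24 + 4*((H + 138)*(I + H)) = -24 + 4*((138 + H)*(H + I)) = -24 + 4*(138 + H)*(H + I))
O(p, W) = (-44 + W)/(W + p)
(A(155, -191) + 12021)*(-44651 + O(-29, 145)) = ((-24 + 4*155² + 552*155 + 552*(-191) + 4*155*(-191)) + 12021)*(-44651 + (-44 + 145)/(145 - 29)) = ((-24 + 4*24025 + 85560 - 105432 - 118420) + 12021)*(-44651 + 101/116) = ((-24 + 96100 + 85560 - 105432 - 118420) + 12021)*(-44651 + (1/116)*101) = (-42216 + 12021)*(-44651 + 101/116) = -30195*(-5179415/116) = 156392435925/116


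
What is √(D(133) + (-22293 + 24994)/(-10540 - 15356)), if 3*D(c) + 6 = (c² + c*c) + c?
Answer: √1984128595566/12948 ≈ 108.79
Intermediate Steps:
D(c) = -2 + c/3 + 2*c²/3 (D(c) = -2 + ((c² + c*c) + c)/3 = -2 + ((c² + c²) + c)/3 = -2 + (2*c² + c)/3 = -2 + (c + 2*c²)/3 = -2 + (c/3 + 2*c²/3) = -2 + c/3 + 2*c²/3)
√(D(133) + (-22293 + 24994)/(-10540 - 15356)) = √((-2 + (⅓)*133 + (⅔)*133²) + (-22293 + 24994)/(-10540 - 15356)) = √((-2 + 133/3 + (⅔)*17689) + 2701/(-25896)) = √((-2 + 133/3 + 35378/3) + 2701*(-1/25896)) = √(11835 - 2701/25896) = √(306476459/25896) = √1984128595566/12948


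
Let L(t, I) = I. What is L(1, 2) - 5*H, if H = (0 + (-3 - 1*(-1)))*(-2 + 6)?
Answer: 42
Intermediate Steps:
H = -8 (H = (0 + (-3 + 1))*4 = (0 - 2)*4 = -2*4 = -8)
L(1, 2) - 5*H = 2 - 5*(-8) = 2 + 40 = 42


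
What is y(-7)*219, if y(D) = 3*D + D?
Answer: -6132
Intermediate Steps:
y(D) = 4*D
y(-7)*219 = (4*(-7))*219 = -28*219 = -6132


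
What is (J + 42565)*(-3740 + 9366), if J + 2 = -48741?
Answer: -34757428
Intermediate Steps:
J = -48743 (J = -2 - 48741 = -48743)
(J + 42565)*(-3740 + 9366) = (-48743 + 42565)*(-3740 + 9366) = -6178*5626 = -34757428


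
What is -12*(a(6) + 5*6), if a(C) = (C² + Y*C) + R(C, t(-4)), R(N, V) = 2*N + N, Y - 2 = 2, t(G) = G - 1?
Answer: -1296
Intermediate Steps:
t(G) = -1 + G
Y = 4 (Y = 2 + 2 = 4)
R(N, V) = 3*N
a(C) = C² + 7*C (a(C) = (C² + 4*C) + 3*C = C² + 7*C)
-12*(a(6) + 5*6) = -12*(6*(7 + 6) + 5*6) = -12*(6*13 + 30) = -12*(78 + 30) = -12*108 = -1296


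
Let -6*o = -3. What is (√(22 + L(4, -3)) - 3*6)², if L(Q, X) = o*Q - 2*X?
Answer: (18 - √30)² ≈ 156.82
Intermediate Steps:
o = ½ (o = -⅙*(-3) = ½ ≈ 0.50000)
L(Q, X) = Q/2 - 2*X
(√(22 + L(4, -3)) - 3*6)² = (√(22 + ((½)*4 - 2*(-3))) - 3*6)² = (√(22 + (2 + 6)) - 18)² = (√(22 + 8) - 18)² = (√30 - 18)² = (-18 + √30)²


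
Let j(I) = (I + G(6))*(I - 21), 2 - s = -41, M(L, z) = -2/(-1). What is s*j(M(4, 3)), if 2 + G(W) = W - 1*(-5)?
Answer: -8987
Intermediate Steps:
G(W) = 3 + W (G(W) = -2 + (W - 1*(-5)) = -2 + (W + 5) = -2 + (5 + W) = 3 + W)
M(L, z) = 2 (M(L, z) = -2*(-1) = 2)
s = 43 (s = 2 - 1*(-41) = 2 + 41 = 43)
j(I) = (-21 + I)*(9 + I) (j(I) = (I + (3 + 6))*(I - 21) = (I + 9)*(-21 + I) = (9 + I)*(-21 + I) = (-21 + I)*(9 + I))
s*j(M(4, 3)) = 43*(-189 + 2**2 - 12*2) = 43*(-189 + 4 - 24) = 43*(-209) = -8987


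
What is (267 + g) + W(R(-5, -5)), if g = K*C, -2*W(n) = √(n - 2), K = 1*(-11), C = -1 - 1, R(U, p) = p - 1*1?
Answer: 289 - I*√2 ≈ 289.0 - 1.4142*I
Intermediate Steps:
R(U, p) = -1 + p (R(U, p) = p - 1 = -1 + p)
C = -2
K = -11
W(n) = -√(-2 + n)/2 (W(n) = -√(n - 2)/2 = -√(-2 + n)/2)
g = 22 (g = -11*(-2) = 22)
(267 + g) + W(R(-5, -5)) = (267 + 22) - √(-2 + (-1 - 5))/2 = 289 - √(-2 - 6)/2 = 289 - I*√2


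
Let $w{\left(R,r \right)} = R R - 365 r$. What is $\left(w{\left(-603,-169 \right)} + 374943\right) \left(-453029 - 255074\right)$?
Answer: $-566650220411$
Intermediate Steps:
$w{\left(R,r \right)} = R^{2} - 365 r$
$\left(w{\left(-603,-169 \right)} + 374943\right) \left(-453029 - 255074\right) = \left(\left(\left(-603\right)^{2} - -61685\right) + 374943\right) \left(-453029 - 255074\right) = \left(\left(363609 + 61685\right) + 374943\right) \left(-708103\right) = \left(425294 + 374943\right) \left(-708103\right) = 800237 \left(-708103\right) = -566650220411$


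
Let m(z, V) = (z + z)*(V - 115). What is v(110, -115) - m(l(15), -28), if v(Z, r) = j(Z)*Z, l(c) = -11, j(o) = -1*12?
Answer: -4466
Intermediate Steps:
j(o) = -12
v(Z, r) = -12*Z
m(z, V) = 2*z*(-115 + V) (m(z, V) = (2*z)*(-115 + V) = 2*z*(-115 + V))
v(110, -115) - m(l(15), -28) = -12*110 - 2*(-11)*(-115 - 28) = -1320 - 2*(-11)*(-143) = -1320 - 1*3146 = -1320 - 3146 = -4466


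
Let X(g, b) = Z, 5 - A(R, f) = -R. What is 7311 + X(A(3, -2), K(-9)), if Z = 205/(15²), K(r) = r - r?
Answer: 329036/45 ≈ 7311.9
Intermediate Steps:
K(r) = 0
A(R, f) = 5 + R (A(R, f) = 5 - (-1)*R = 5 + R)
Z = 41/45 (Z = 205/225 = 205*(1/225) = 41/45 ≈ 0.91111)
X(g, b) = 41/45
7311 + X(A(3, -2), K(-9)) = 7311 + 41/45 = 329036/45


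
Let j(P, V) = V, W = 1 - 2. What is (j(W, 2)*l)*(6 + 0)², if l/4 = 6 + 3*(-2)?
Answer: 0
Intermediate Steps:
W = -1
l = 0 (l = 4*(6 + 3*(-2)) = 4*(6 - 6) = 4*0 = 0)
(j(W, 2)*l)*(6 + 0)² = (2*0)*(6 + 0)² = 0*6² = 0*36 = 0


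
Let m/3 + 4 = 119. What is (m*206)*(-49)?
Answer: -3482430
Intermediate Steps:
m = 345 (m = -12 + 3*119 = -12 + 357 = 345)
(m*206)*(-49) = (345*206)*(-49) = 71070*(-49) = -3482430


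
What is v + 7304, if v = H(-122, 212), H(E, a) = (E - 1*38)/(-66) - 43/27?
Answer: 2169535/297 ≈ 7304.8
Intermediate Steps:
H(E, a) = -302/297 - E/66 (H(E, a) = (E - 38)*(-1/66) - 43*1/27 = (-38 + E)*(-1/66) - 43/27 = (19/33 - E/66) - 43/27 = -302/297 - E/66)
v = 247/297 (v = -302/297 - 1/66*(-122) = -302/297 + 61/33 = 247/297 ≈ 0.83165)
v + 7304 = 247/297 + 7304 = 2169535/297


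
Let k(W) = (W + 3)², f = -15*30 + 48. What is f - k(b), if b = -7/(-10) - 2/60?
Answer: -3739/9 ≈ -415.44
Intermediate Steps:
f = -402 (f = -450 + 48 = -402)
b = ⅔ (b = -7*(-⅒) - 2*1/60 = 7/10 - 1/30 = ⅔ ≈ 0.66667)
k(W) = (3 + W)²
f - k(b) = -402 - (3 + ⅔)² = -402 - (11/3)² = -402 - 1*121/9 = -402 - 121/9 = -3739/9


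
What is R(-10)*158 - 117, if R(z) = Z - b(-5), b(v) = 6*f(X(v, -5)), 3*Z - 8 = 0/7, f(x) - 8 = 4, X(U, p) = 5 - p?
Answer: -33215/3 ≈ -11072.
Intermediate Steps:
f(x) = 12 (f(x) = 8 + 4 = 12)
Z = 8/3 (Z = 8/3 + (0/7)/3 = 8/3 + (0*(⅐))/3 = 8/3 + (⅓)*0 = 8/3 + 0 = 8/3 ≈ 2.6667)
b(v) = 72 (b(v) = 6*12 = 72)
R(z) = -208/3 (R(z) = 8/3 - 1*72 = 8/3 - 72 = -208/3)
R(-10)*158 - 117 = -208/3*158 - 117 = -32864/3 - 117 = -33215/3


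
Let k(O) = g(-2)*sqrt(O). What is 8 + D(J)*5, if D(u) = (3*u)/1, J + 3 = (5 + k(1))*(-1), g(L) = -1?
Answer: -97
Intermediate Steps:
k(O) = -sqrt(O)
J = -7 (J = -3 + (5 - sqrt(1))*(-1) = -3 + (5 - 1*1)*(-1) = -3 + (5 - 1)*(-1) = -3 + 4*(-1) = -3 - 4 = -7)
D(u) = 3*u (D(u) = (3*u)*1 = 3*u)
8 + D(J)*5 = 8 + (3*(-7))*5 = 8 - 21*5 = 8 - 105 = -97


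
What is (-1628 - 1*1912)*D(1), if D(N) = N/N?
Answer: -3540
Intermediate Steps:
D(N) = 1
(-1628 - 1*1912)*D(1) = (-1628 - 1*1912)*1 = (-1628 - 1912)*1 = -3540*1 = -3540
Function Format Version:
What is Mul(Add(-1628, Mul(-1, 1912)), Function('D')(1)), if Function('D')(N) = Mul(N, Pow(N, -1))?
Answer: -3540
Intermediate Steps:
Function('D')(N) = 1
Mul(Add(-1628, Mul(-1, 1912)), Function('D')(1)) = Mul(Add(-1628, Mul(-1, 1912)), 1) = Mul(Add(-1628, -1912), 1) = Mul(-3540, 1) = -3540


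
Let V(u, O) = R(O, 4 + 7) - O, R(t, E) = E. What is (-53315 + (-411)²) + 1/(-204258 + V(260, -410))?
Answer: 23564780221/203837 ≈ 1.1561e+5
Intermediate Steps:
V(u, O) = 11 - O (V(u, O) = (4 + 7) - O = 11 - O)
(-53315 + (-411)²) + 1/(-204258 + V(260, -410)) = (-53315 + (-411)²) + 1/(-204258 + (11 - 1*(-410))) = (-53315 + 168921) + 1/(-204258 + (11 + 410)) = 115606 + 1/(-204258 + 421) = 115606 + 1/(-203837) = 115606 - 1/203837 = 23564780221/203837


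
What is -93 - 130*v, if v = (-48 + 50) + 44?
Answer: -6073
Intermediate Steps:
v = 46 (v = 2 + 44 = 46)
-93 - 130*v = -93 - 130*46 = -93 - 5980 = -6073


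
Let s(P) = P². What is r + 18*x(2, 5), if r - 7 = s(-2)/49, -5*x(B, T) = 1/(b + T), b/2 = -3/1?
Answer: 2617/245 ≈ 10.682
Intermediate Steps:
b = -6 (b = 2*(-3/1) = 2*(-3*1) = 2*(-3) = -6)
x(B, T) = -1/(5*(-6 + T))
r = 347/49 (r = 7 + (-2)²/49 = 7 + 4*(1/49) = 7 + 4/49 = 347/49 ≈ 7.0816)
r + 18*x(2, 5) = 347/49 + 18*(-1/(-30 + 5*5)) = 347/49 + 18*(-1/(-30 + 25)) = 347/49 + 18*(-1/(-5)) = 347/49 + 18*(-1*(-⅕)) = 347/49 + 18*(⅕) = 347/49 + 18/5 = 2617/245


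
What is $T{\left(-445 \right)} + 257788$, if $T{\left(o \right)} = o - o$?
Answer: $257788$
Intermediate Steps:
$T{\left(o \right)} = 0$
$T{\left(-445 \right)} + 257788 = 0 + 257788 = 257788$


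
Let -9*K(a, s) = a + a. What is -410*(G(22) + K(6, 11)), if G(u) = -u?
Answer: 28700/3 ≈ 9566.7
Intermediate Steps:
K(a, s) = -2*a/9 (K(a, s) = -(a + a)/9 = -2*a/9)
-410*(G(22) + K(6, 11)) = -410*(-1*22 - 2/9*6) = -410*(-22 - 4/3) = -410*(-70/3) = 28700/3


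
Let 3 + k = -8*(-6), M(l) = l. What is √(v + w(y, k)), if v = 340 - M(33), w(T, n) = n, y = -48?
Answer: 4*√22 ≈ 18.762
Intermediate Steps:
k = 45 (k = -3 - 8*(-6) = -3 + 48 = 45)
v = 307 (v = 340 - 1*33 = 340 - 33 = 307)
√(v + w(y, k)) = √(307 + 45) = √352 = 4*√22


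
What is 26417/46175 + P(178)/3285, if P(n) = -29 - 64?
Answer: 5499038/10112325 ≈ 0.54380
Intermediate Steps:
P(n) = -93
26417/46175 + P(178)/3285 = 26417/46175 - 93/3285 = 26417*(1/46175) - 93*1/3285 = 26417/46175 - 31/1095 = 5499038/10112325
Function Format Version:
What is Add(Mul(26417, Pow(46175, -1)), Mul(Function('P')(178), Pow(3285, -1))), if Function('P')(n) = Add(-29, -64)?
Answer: Rational(5499038, 10112325) ≈ 0.54380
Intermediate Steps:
Function('P')(n) = -93
Add(Mul(26417, Pow(46175, -1)), Mul(Function('P')(178), Pow(3285, -1))) = Add(Mul(26417, Pow(46175, -1)), Mul(-93, Pow(3285, -1))) = Add(Mul(26417, Rational(1, 46175)), Mul(-93, Rational(1, 3285))) = Add(Rational(26417, 46175), Rational(-31, 1095)) = Rational(5499038, 10112325)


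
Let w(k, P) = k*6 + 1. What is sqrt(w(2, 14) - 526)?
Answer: 3*I*sqrt(57) ≈ 22.65*I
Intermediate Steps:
w(k, P) = 1 + 6*k (w(k, P) = 6*k + 1 = 1 + 6*k)
sqrt(w(2, 14) - 526) = sqrt((1 + 6*2) - 526) = sqrt((1 + 12) - 526) = sqrt(13 - 526) = sqrt(-513) = 3*I*sqrt(57)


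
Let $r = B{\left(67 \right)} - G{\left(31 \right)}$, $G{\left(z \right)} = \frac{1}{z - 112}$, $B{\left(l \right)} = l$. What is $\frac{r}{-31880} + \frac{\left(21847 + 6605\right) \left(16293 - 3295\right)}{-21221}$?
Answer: $- \frac{238744142601617}{13699640970} \approx -17427.0$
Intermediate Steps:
$G{\left(z \right)} = \frac{1}{-112 + z}$
$r = \frac{5428}{81}$ ($r = 67 - \frac{1}{-112 + 31} = 67 - \frac{1}{-81} = 67 - - \frac{1}{81} = 67 + \frac{1}{81} = \frac{5428}{81} \approx 67.012$)
$\frac{r}{-31880} + \frac{\left(21847 + 6605\right) \left(16293 - 3295\right)}{-21221} = \frac{5428}{81 \left(-31880\right)} + \frac{\left(21847 + 6605\right) \left(16293 - 3295\right)}{-21221} = \frac{5428}{81} \left(- \frac{1}{31880}\right) + 28452 \cdot 12998 \left(- \frac{1}{21221}\right) = - \frac{1357}{645570} + 369819096 \left(- \frac{1}{21221}\right) = - \frac{1357}{645570} - \frac{369819096}{21221} = - \frac{238744142601617}{13699640970}$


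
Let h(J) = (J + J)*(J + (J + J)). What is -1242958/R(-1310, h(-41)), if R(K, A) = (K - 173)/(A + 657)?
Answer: 13353097794/1483 ≈ 9.0041e+6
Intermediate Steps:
h(J) = 6*J**2 (h(J) = (2*J)*(J + 2*J) = (2*J)*(3*J) = 6*J**2)
R(K, A) = (-173 + K)/(657 + A)
-1242958/R(-1310, h(-41)) = -1242958*(657 + 6*(-41)**2)/(-173 - 1310) = -1242958/(-1483/(657 + 6*1681)) = -1242958/(-1483/(657 + 10086)) = -1242958/(-1483/10743) = -1242958*(-10743/1483) = 13353097794/1483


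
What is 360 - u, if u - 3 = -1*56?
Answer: 413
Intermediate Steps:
u = -53 (u = 3 - 1*56 = 3 - 56 = -53)
360 - u = 360 - 1*(-53) = 360 + 53 = 413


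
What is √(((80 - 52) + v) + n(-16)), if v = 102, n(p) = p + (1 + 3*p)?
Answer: √67 ≈ 8.1853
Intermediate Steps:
n(p) = 1 + 4*p
√(((80 - 52) + v) + n(-16)) = √(((80 - 52) + 102) + (1 + 4*(-16))) = √((28 + 102) + (1 - 64)) = √(130 - 63) = √67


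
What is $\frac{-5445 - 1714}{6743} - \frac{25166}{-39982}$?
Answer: $- \frac{58268400}{134799313} \approx -0.43226$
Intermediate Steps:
$\frac{-5445 - 1714}{6743} - \frac{25166}{-39982} = \left(-5445 - 1714\right) \frac{1}{6743} - - \frac{12583}{19991} = \left(-7159\right) \frac{1}{6743} + \frac{12583}{19991} = - \frac{7159}{6743} + \frac{12583}{19991} = - \frac{58268400}{134799313}$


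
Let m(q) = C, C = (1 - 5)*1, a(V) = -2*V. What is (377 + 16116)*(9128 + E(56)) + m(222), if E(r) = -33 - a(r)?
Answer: 151851047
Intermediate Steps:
C = -4 (C = -4*1 = -4)
m(q) = -4
E(r) = -33 + 2*r (E(r) = -33 - (-2)*r = -33 + 2*r)
(377 + 16116)*(9128 + E(56)) + m(222) = (377 + 16116)*(9128 + (-33 + 2*56)) - 4 = 16493*(9128 + (-33 + 112)) - 4 = 16493*(9128 + 79) - 4 = 16493*9207 - 4 = 151851051 - 4 = 151851047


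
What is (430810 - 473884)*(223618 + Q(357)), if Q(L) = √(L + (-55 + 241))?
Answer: -9632121732 - 43074*√543 ≈ -9.6331e+9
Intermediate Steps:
Q(L) = √(186 + L) (Q(L) = √(L + 186) = √(186 + L))
(430810 - 473884)*(223618 + Q(357)) = (430810 - 473884)*(223618 + √(186 + 357)) = -43074*(223618 + √543) = -9632121732 - 43074*√543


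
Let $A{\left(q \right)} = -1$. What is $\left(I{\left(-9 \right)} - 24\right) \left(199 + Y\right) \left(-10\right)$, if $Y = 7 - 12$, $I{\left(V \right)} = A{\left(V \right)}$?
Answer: $48500$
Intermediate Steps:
$I{\left(V \right)} = -1$
$Y = -5$ ($Y = 7 - 12 = -5$)
$\left(I{\left(-9 \right)} - 24\right) \left(199 + Y\right) \left(-10\right) = \left(-1 - 24\right) \left(199 - 5\right) \left(-10\right) = \left(-25\right) 194 \left(-10\right) = \left(-4850\right) \left(-10\right) = 48500$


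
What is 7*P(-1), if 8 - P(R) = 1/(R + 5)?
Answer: 217/4 ≈ 54.250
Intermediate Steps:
P(R) = 8 - 1/(5 + R) (P(R) = 8 - 1/(R + 5) = 8 - 1/(5 + R))
7*P(-1) = 7*((39 + 8*(-1))/(5 - 1)) = 7*((39 - 8)/4) = 7*((1/4)*31) = 7*(31/4) = 217/4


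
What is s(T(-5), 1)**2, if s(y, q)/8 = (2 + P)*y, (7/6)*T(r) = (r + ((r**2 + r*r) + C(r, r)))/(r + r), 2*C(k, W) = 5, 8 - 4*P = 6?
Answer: 324900/49 ≈ 6630.6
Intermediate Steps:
P = 1/2 (P = 2 - 1/4*6 = 2 - 3/2 = 1/2 ≈ 0.50000)
C(k, W) = 5/2 (C(k, W) = (1/2)*5 = 5/2)
T(r) = 3*(5/2 + r + 2*r**2)/(7*r) (T(r) = 6*((r + ((r**2 + r*r) + 5/2))/(r + r))/7 = 6*((r + ((r**2 + r**2) + 5/2))/((2*r)))/7 = 6*((r + (2*r**2 + 5/2))*(1/(2*r)))/7 = 6*((r + (5/2 + 2*r**2))*(1/(2*r)))/7 = 6*((5/2 + r + 2*r**2)*(1/(2*r)))/7 = 6*((5/2 + r + 2*r**2)/(2*r))/7 = 3*(5/2 + r + 2*r**2)/(7*r))
s(y, q) = 20*y (s(y, q) = 8*((2 + 1/2)*y) = 8*(5*y/2) = 20*y)
s(T(-5), 1)**2 = (20*((3/14)*(5 + 2*(-5)*(1 + 2*(-5)))/(-5)))**2 = (20*((3/14)*(-1/5)*(5 + 2*(-5)*(1 - 10))))**2 = (20*((3/14)*(-1/5)*(5 + 2*(-5)*(-9))))**2 = (20*((3/14)*(-1/5)*(5 + 90)))**2 = (20*((3/14)*(-1/5)*95))**2 = (20*(-57/14))**2 = (-570/7)**2 = 324900/49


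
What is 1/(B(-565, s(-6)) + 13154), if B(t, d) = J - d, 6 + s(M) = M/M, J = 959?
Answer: 1/14118 ≈ 7.0832e-5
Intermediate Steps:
s(M) = -5 (s(M) = -6 + M/M = -6 + 1 = -5)
B(t, d) = 959 - d
1/(B(-565, s(-6)) + 13154) = 1/((959 - 1*(-5)) + 13154) = 1/((959 + 5) + 13154) = 1/(964 + 13154) = 1/14118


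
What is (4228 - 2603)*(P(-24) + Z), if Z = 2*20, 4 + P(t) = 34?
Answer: 113750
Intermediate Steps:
P(t) = 30 (P(t) = -4 + 34 = 30)
Z = 40
(4228 - 2603)*(P(-24) + Z) = (4228 - 2603)*(30 + 40) = 1625*70 = 113750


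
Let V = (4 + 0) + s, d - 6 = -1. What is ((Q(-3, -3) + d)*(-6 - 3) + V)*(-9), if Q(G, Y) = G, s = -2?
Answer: 144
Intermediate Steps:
d = 5 (d = 6 - 1 = 5)
V = 2 (V = (4 + 0) - 2 = 4 - 2 = 2)
((Q(-3, -3) + d)*(-6 - 3) + V)*(-9) = ((-3 + 5)*(-6 - 3) + 2)*(-9) = (2*(-9) + 2)*(-9) = (-18 + 2)*(-9) = -16*(-9) = 144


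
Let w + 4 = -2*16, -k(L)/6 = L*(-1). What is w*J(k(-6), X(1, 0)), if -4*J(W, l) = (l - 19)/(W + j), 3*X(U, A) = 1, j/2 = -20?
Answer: 42/19 ≈ 2.2105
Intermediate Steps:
j = -40 (j = 2*(-20) = -40)
k(L) = 6*L (k(L) = -6*L*(-1) = -(-6)*L = 6*L)
X(U, A) = ⅓ (X(U, A) = (⅓)*1 = ⅓)
J(W, l) = -(-19 + l)/(4*(-40 + W)) (J(W, l) = -(l - 19)/(4*(W - 40)) = -(-19 + l)/(4*(-40 + W)))
w = -36 (w = -4 - 2*16 = -4 - 32 = -36)
w*J(k(-6), X(1, 0)) = -9*(19 - 1*⅓)/(-40 + 6*(-6)) = -9*(19 - ⅓)/(-40 - 36) = -9*56/((-76)*3) = -9*(-1)*56/(76*3) = -36*(-7/114) = 42/19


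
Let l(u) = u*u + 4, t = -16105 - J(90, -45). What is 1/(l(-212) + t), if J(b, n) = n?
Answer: 1/28888 ≈ 3.4616e-5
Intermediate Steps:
t = -16060 (t = -16105 - 1*(-45) = -16105 + 45 = -16060)
l(u) = 4 + u**2 (l(u) = u**2 + 4 = 4 + u**2)
1/(l(-212) + t) = 1/((4 + (-212)**2) - 16060) = 1/((4 + 44944) - 16060) = 1/(44948 - 16060) = 1/28888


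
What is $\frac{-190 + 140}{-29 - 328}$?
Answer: $\frac{50}{357} \approx 0.14006$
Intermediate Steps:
$\frac{-190 + 140}{-29 - 328} = - \frac{50}{-357} = \left(-50\right) \left(- \frac{1}{357}\right) = \frac{50}{357}$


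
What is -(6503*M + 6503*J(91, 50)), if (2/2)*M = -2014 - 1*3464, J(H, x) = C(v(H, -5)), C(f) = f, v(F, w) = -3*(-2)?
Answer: 35584416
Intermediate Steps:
v(F, w) = 6
J(H, x) = 6
M = -5478 (M = -2014 - 1*3464 = -2014 - 3464 = -5478)
-(6503*M + 6503*J(91, 50)) = -6503/(1/(6 - 5478)) = -6503/(1/(-5472)) = -6503/(-1/5472) = -6503*(-5472) = 35584416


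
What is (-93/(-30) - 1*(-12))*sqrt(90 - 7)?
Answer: 151*sqrt(83)/10 ≈ 137.57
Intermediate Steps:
(-93/(-30) - 1*(-12))*sqrt(90 - 7) = (-93*(-1/30) + 12)*sqrt(83) = (31/10 + 12)*sqrt(83) = 151*sqrt(83)/10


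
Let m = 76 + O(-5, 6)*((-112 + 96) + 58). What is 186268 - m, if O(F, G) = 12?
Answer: 185688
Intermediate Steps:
m = 580 (m = 76 + 12*((-112 + 96) + 58) = 76 + 12*(-16 + 58) = 76 + 12*42 = 76 + 504 = 580)
186268 - m = 186268 - 1*580 = 186268 - 580 = 185688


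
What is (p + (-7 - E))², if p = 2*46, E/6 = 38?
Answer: 20449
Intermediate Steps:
E = 228 (E = 6*38 = 228)
p = 92
(p + (-7 - E))² = (92 + (-7 - 1*228))² = (92 + (-7 - 228))² = (92 - 235)² = (-143)² = 20449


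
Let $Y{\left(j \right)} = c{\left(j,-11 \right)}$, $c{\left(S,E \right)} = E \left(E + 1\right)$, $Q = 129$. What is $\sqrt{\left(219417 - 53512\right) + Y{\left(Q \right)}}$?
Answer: $\sqrt{166015} \approx 407.45$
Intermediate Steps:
$c{\left(S,E \right)} = E \left(1 + E\right)$
$Y{\left(j \right)} = 110$ ($Y{\left(j \right)} = - 11 \left(1 - 11\right) = \left(-11\right) \left(-10\right) = 110$)
$\sqrt{\left(219417 - 53512\right) + Y{\left(Q \right)}} = \sqrt{\left(219417 - 53512\right) + 110} = \sqrt{165905 + 110} = \sqrt{166015}$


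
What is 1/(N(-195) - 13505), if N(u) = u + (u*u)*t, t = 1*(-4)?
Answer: -1/165800 ≈ -6.0314e-6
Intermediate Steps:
t = -4
N(u) = u - 4*u**2 (N(u) = u + (u*u)*(-4) = u + u**2*(-4) = u - 4*u**2)
1/(N(-195) - 13505) = 1/(-195*(1 - 4*(-195)) - 13505) = 1/(-195*(1 + 780) - 13505) = 1/(-195*781 - 13505) = 1/(-152295 - 13505) = 1/(-165800) = -1/165800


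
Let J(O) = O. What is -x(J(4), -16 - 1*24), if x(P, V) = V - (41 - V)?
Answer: 121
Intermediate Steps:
x(P, V) = -41 + 2*V (x(P, V) = V + (-41 + V) = -41 + 2*V)
-x(J(4), -16 - 1*24) = -(-41 + 2*(-16 - 1*24)) = -(-41 + 2*(-16 - 24)) = -(-41 + 2*(-40)) = -(-41 - 80) = -1*(-121) = 121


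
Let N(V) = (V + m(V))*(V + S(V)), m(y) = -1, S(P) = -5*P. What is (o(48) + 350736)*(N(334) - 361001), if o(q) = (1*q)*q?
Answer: -284511052560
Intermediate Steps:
N(V) = -4*V*(-1 + V) (N(V) = (V - 1)*(V - 5*V) = (-1 + V)*(-4*V) = -4*V*(-1 + V))
o(q) = q² (o(q) = q*q = q²)
(o(48) + 350736)*(N(334) - 361001) = (48² + 350736)*(4*334*(1 - 1*334) - 361001) = (2304 + 350736)*(4*334*(1 - 334) - 361001) = 353040*(4*334*(-333) - 361001) = 353040*(-444888 - 361001) = 353040*(-805889) = -284511052560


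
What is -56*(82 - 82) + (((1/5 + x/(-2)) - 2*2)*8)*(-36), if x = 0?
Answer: 5472/5 ≈ 1094.4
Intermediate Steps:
-56*(82 - 82) + (((1/5 + x/(-2)) - 2*2)*8)*(-36) = -56*(82 - 82) + (((1/5 + 0/(-2)) - 2*2)*8)*(-36) = -56*0 + (((1*(⅕) + 0*(-½)) - 4)*8)*(-36) = 0 + (((⅕ + 0) - 4)*8)*(-36) = 0 + ((⅕ - 4)*8)*(-36) = 0 - 19/5*8*(-36) = 0 - 152/5*(-36) = 0 + 5472/5 = 5472/5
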